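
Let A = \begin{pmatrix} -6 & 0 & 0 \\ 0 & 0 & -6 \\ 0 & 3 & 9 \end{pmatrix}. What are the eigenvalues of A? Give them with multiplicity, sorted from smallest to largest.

-6, 3, 6

Characteristic polynomial: p(λ) = λ^3 - 3λ^2 - 36λ + 108 = (λ - 6)(λ - 3)(λ + 6).
Roots (with multiplicity): -6, 3, 6.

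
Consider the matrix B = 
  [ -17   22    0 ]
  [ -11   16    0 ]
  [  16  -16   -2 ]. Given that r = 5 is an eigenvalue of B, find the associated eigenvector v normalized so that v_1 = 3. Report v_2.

3

B − 5I = [[-22, 22, 0], [-11, 11, 0], [16, -16, -7]].
Solving (B − 5I)v = 0 gives the eigenspace spanned by (3, 3, 0).
With v_1 = 3, v = (3, 3, 0), so v_2 = 3.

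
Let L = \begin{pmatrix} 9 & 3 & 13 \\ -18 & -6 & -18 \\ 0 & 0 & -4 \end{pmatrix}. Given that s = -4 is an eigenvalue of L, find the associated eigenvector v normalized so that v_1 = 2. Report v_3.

L + 4I = [[13, 3, 13], [-18, -2, -18], [0, 0, 0]].
Solving (L + 4I)v = 0 gives the eigenspace spanned by (2, 0, -2).
With v_1 = 2, v = (2, 0, -2), so v_3 = -2.

-2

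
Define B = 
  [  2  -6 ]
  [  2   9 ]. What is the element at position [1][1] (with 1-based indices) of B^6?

-77468

Characteristic polynomial: r^2 - 11r + 30 = (r - 6)(r - 5), so the eigenvalues are 5, 6.
r=6: eigenvector (-3, 2).
r=5: eigenvector (-2, 1).
P = [[-3, -2], [2, 1]], D = diag(6, 5), P⁻¹ = [[1, 2], [-2, -3]].
B⁶ = P·diag(46656, 15625)·P⁻¹ = [[-77468, -186186], [62062, 139749]].
The requested entry is -77468.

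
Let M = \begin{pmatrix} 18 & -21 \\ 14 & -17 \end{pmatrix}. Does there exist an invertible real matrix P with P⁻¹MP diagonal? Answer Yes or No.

Yes

Characteristic polynomial: p(s) = s^2 - s - 12 = (s - 4)(s + 3).
All 2 eigenvalues are distinct, so M is diagonalizable.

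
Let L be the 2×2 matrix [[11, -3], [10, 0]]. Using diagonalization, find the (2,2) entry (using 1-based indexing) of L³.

Characteristic polynomial: λ^2 - 11λ + 30 = (λ - 6)(λ - 5), so the eigenvalues are 5, 6.
λ=6: eigenvector (-3, -5).
λ=5: eigenvector (1, 2).
P = [[-3, 1], [-5, 2]], D = diag(6, 5), P⁻¹ = [[-2, 1], [-5, 3]].
L³ = P·diag(216, 125)·P⁻¹ = [[671, -273], [910, -330]].
The requested entry is -330.

-330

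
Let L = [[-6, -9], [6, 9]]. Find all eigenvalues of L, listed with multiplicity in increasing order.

0, 3

Characteristic polynomial: p(t) = t^2 - 3t = t(t - 3).
Roots (with multiplicity): 0, 3.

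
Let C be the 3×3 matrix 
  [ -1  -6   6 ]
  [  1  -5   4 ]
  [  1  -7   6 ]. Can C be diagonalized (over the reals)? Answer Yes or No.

No

Characteristic polynomial: p(s) = s^3 - 3s - 2 = (s - 2)(s + 1)^2.
s = -1 has algebraic multiplicity 2; rank(C + 1I) = 2, so geometric multiplicity = 1.
Geometric multiplicity < algebraic multiplicity, so C is not diagonalizable.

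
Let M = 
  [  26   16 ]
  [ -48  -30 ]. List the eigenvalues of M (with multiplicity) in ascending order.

Characteristic polynomial: p(μ) = μ^2 + 4μ - 12 = (μ - 2)(μ + 6).
Roots (with multiplicity): -6, 2.

-6, 2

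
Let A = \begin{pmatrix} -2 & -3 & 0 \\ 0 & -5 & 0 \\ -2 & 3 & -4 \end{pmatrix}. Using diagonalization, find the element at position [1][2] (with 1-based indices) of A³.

Characteristic polynomial: t^3 + 11t^2 + 38t + 40 = (t + 2)(t + 4)(t + 5), so the eigenvalues are -5, -4, -2.
t=-2: eigenvector (1, 0, -1).
t=-4: eigenvector (0, 0, 1).
t=-5: eigenvector (1, 1, -1).
P = [[1, 0, 1], [0, 0, 1], [-1, 1, -1]], D = diag(-2, -4, -5), P⁻¹ = [[1, -1, 0], [1, 0, 1], [0, 1, 0]].
A³ = P·diag(-8, -64, -125)·P⁻¹ = [[-8, -117, 0], [0, -125, 0], [-56, 117, -64]].
The requested entry is -117.

-117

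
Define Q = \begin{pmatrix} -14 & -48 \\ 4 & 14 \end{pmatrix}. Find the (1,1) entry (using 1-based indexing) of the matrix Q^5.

Characteristic polynomial: s^2 - 4 = (s - 2)(s + 2), so the eigenvalues are -2, 2.
s=-2: eigenvector (4, -1).
s=2: eigenvector (-3, 1).
P = [[4, -3], [-1, 1]], D = diag(-2, 2), P⁻¹ = [[1, 3], [1, 4]].
Q⁵ = P·diag(-32, 32)·P⁻¹ = [[-224, -768], [64, 224]].
The requested entry is -224.

-224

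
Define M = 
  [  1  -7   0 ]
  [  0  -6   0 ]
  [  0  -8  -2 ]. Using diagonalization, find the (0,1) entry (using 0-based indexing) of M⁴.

Characteristic polynomial: μ^3 + 7μ^2 + 4μ - 12 = (μ - 1)(μ + 2)(μ + 6), so the eigenvalues are -6, -2, 1.
μ=-6: eigenvector (1, 1, 2).
μ=1: eigenvector (1, 0, 0).
μ=-2: eigenvector (0, 0, 1).
P = [[1, 1, 0], [1, 0, 0], [2, 0, 1]], D = diag(-6, 1, -2), P⁻¹ = [[0, 1, 0], [1, -1, 0], [0, -2, 1]].
M⁴ = P·diag(1296, 1, 16)·P⁻¹ = [[1, 1295, 0], [0, 1296, 0], [0, 2560, 16]].
The requested entry is 1295.

1295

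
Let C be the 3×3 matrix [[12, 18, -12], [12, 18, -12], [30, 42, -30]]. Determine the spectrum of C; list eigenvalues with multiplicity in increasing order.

Characteristic polynomial: p(t) = t^3 - 36t = t(t - 6)(t + 6).
Roots (with multiplicity): -6, 0, 6.

-6, 0, 6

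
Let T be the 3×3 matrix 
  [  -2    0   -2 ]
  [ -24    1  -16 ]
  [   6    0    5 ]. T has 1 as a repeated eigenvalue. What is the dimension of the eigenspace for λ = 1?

2

T − 1I = [[-3, 0, -2], [-24, 0, -16], [6, 0, 4]].
This matrix has rank 1, so its null space has dimension 3 − 1 = 2.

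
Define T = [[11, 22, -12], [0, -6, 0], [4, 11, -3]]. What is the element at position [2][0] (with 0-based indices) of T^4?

Characteristic polynomial: s^3 - 2s^2 - 33s + 90 = (s - 5)(s - 3)(s + 6), so the eigenvalues are -6, 3, 5.
s=3: eigenvector (3, 0, 2).
s=-6: eigenvector (-2, 1, -1).
s=5: eigenvector (-2, 0, -1).
P = [[3, -2, -2], [0, 1, 0], [2, -1, -1]], D = diag(3, -6, 5), P⁻¹ = [[-1, 0, 2], [0, 1, 0], [-2, -1, 3]].
T⁴ = P·diag(81, 1296, 625)·P⁻¹ = [[2257, -1342, -3264], [0, 1296, 0], [1088, -671, -1551]].
The requested entry is 1088.

1088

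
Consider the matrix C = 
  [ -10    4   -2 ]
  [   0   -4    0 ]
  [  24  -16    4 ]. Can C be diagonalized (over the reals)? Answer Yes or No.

Yes

Characteristic polynomial: p(λ) = λ^3 + 10λ^2 + 32λ + 32 = (λ + 2)(λ + 4)^2.
λ = -4 has algebraic multiplicity 2; rank(C + 4I) = 1, so geometric multiplicity = 2.
Every eigenvalue has geometric = algebraic multiplicity, so C is diagonalizable.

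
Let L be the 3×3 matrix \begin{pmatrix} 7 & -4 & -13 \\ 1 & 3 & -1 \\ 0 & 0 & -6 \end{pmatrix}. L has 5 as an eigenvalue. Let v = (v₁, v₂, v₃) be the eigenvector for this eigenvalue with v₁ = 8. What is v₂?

L − 5I = [[2, -4, -13], [1, -2, -1], [0, 0, -11]].
Solving (L − 5I)v = 0 gives the eigenspace spanned by (8, 4, 0).
With v₁ = 8, v = (8, 4, 0), so v₂ = 4.

4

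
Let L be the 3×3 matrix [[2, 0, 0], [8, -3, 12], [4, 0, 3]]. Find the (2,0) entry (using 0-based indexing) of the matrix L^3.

76

Characteristic polynomial: t^3 - 2t^2 - 9t + 18 = (t - 3)(t - 2)(t + 3), so the eigenvalues are -3, 2, 3.
t=2: eigenvector (1, -8, -4).
t=-3: eigenvector (0, 1, 0).
t=3: eigenvector (0, 2, 1).
P = [[1, 0, 0], [-8, 1, 2], [-4, 0, 1]], D = diag(2, -3, 3), P⁻¹ = [[1, 0, 0], [0, 1, -2], [4, 0, 1]].
L³ = P·diag(8, -27, 27)·P⁻¹ = [[8, 0, 0], [152, -27, 108], [76, 0, 27]].
The requested entry is 76.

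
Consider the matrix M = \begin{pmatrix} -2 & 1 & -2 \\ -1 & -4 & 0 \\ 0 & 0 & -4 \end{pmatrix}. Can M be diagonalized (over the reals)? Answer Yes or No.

No

Characteristic polynomial: p(t) = t^3 + 10t^2 + 33t + 36 = (t + 3)^2(t + 4).
t = -3 has algebraic multiplicity 2; rank(M + 3I) = 2, so geometric multiplicity = 1.
Geometric multiplicity < algebraic multiplicity, so M is not diagonalizable.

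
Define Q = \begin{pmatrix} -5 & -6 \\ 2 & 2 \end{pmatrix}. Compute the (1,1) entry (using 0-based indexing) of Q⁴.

Characteristic polynomial: t^2 + 3t + 2 = (t + 1)(t + 2), so the eigenvalues are -2, -1.
t=-1: eigenvector (-3, 2).
t=-2: eigenvector (-2, 1).
P = [[-3, -2], [2, 1]], D = diag(-1, -2), P⁻¹ = [[1, 2], [-2, -3]].
Q⁴ = P·diag(1, 16)·P⁻¹ = [[61, 90], [-30, -44]].
The requested entry is -44.

-44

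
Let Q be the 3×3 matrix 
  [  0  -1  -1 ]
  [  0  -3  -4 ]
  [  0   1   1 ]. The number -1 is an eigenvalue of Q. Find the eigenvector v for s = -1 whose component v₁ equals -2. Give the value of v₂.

Q + 1I = [[1, -1, -1], [0, -2, -4], [0, 1, 2]].
Solving (Q + 1I)v = 0 gives the eigenspace spanned by (-2, -4, 2).
With v₁ = -2, v = (-2, -4, 2), so v₂ = -4.

-4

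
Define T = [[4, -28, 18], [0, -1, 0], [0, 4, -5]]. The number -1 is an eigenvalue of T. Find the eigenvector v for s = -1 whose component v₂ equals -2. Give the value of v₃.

-2

T + 1I = [[5, -28, 18], [0, 0, 0], [0, 4, -4]].
Solving (T + 1I)v = 0 gives the eigenspace spanned by (-4, -2, -2).
With v₂ = -2, v = (-4, -2, -2), so v₃ = -2.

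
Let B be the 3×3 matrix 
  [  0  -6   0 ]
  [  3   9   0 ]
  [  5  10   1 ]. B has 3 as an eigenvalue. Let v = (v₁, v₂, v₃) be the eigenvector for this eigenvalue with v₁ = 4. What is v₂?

B − 3I = [[-3, -6, 0], [3, 6, 0], [5, 10, -2]].
Solving (B − 3I)v = 0 gives the eigenspace spanned by (4, -2, 0).
With v₁ = 4, v = (4, -2, 0), so v₂ = -2.

-2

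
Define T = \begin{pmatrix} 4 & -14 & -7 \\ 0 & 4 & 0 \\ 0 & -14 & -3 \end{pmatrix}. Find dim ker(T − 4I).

T − 4I = [[0, -14, -7], [0, 0, 0], [0, -14, -7]].
This matrix has rank 1, so its null space has dimension 3 − 1 = 2.

2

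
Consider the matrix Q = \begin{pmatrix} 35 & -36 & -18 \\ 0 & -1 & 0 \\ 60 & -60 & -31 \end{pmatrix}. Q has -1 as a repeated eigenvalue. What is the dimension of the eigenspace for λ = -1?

2

Q + 1I = [[36, -36, -18], [0, 0, 0], [60, -60, -30]].
This matrix has rank 1, so its null space has dimension 3 − 1 = 2.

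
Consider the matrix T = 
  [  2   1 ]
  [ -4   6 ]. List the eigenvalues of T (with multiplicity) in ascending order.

Characteristic polynomial: p(μ) = μ^2 - 8μ + 16 = (μ - 4)^2.
Roots (with multiplicity): 4, 4.

4, 4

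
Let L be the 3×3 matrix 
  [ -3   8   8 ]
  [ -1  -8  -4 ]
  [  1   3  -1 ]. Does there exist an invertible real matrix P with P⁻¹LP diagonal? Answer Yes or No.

Characteristic polynomial: p(λ) = λ^3 + 12λ^2 + 47λ + 60 = (λ + 3)(λ + 4)(λ + 5).
All 3 eigenvalues are distinct, so L is diagonalizable.

Yes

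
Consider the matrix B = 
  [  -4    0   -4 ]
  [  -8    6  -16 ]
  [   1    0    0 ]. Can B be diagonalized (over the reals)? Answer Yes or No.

No

Characteristic polynomial: p(t) = t^3 - 2t^2 - 20t - 24 = (t - 6)(t + 2)^2.
t = -2 has algebraic multiplicity 2; rank(B + 2I) = 2, so geometric multiplicity = 1.
Geometric multiplicity < algebraic multiplicity, so B is not diagonalizable.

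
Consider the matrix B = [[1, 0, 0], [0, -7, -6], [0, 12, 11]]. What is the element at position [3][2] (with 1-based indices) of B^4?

Characteristic polynomial: μ^3 - 5μ^2 - μ + 5 = (μ - 5)(μ - 1)(μ + 1), so the eigenvalues are -1, 1, 5.
μ=1: eigenvector (1, 0, 0).
μ=5: eigenvector (0, -1, 2).
μ=-1: eigenvector (0, -1, 1).
P = [[1, 0, 0], [0, -1, -1], [0, 2, 1]], D = diag(1, 5, -1), P⁻¹ = [[1, 0, 0], [0, 1, 1], [0, -2, -1]].
B⁴ = P·diag(1, 625, 1)·P⁻¹ = [[1, 0, 0], [0, -623, -624], [0, 1248, 1249]].
The requested entry is 1248.

1248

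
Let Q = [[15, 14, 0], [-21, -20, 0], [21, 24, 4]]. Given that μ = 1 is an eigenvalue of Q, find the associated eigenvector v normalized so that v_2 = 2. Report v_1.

Q − 1I = [[14, 14, 0], [-21, -21, 0], [21, 24, 3]].
Solving (Q − 1I)v = 0 gives the eigenspace spanned by (-2, 2, -2).
With v_2 = 2, v = (-2, 2, -2), so v_1 = -2.

-2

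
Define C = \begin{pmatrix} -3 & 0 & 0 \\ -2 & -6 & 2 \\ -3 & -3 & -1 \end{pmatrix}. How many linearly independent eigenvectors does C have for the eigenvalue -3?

1

C + 3I = [[0, 0, 0], [-2, -3, 2], [-3, -3, 2]].
This matrix has rank 2, so its null space has dimension 3 − 2 = 1.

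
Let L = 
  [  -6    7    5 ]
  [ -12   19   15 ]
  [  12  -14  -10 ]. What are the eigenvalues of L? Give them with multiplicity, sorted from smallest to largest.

Characteristic polynomial: p(s) = s^3 - 3s^2 - 10s = s(s - 5)(s + 2).
Roots (with multiplicity): -2, 0, 5.

-2, 0, 5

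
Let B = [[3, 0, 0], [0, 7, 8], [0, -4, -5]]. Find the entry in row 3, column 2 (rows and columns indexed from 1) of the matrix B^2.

Characteristic polynomial: t^3 - 5t^2 + 3t + 9 = (t - 3)^2(t + 1), so the eigenvalues are -1, 3, 3.
t=3: eigenvector (-1, -2, 1).
t=-1: eigenvector (0, -1, 1).
t=3: eigenvector (1, 0, 0).
P = [[-1, 0, 1], [-2, -1, 0], [1, 1, 0]], D = diag(3, -1, 3), P⁻¹ = [[0, -1, -1], [0, 1, 2], [1, -1, -1]].
B² = P·diag(9, 1, 9)·P⁻¹ = [[9, 0, 0], [0, 17, 16], [0, -8, -7]].
The requested entry is -8.

-8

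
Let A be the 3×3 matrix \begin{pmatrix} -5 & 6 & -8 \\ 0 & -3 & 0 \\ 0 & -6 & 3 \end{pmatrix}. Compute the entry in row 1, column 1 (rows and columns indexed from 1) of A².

Characteristic polynomial: r^3 + 5r^2 - 9r - 45 = (r - 3)(r + 3)(r + 5), so the eigenvalues are -5, -3, 3.
r=-5: eigenvector (1, 0, 0).
r=3: eigenvector (-1, 0, 1).
r=-3: eigenvector (-1, 1, 1).
P = [[1, -1, -1], [0, 0, 1], [0, 1, 1]], D = diag(-5, 3, -3), P⁻¹ = [[1, 0, 1], [0, -1, 1], [0, 1, 0]].
A² = P·diag(25, 9, 9)·P⁻¹ = [[25, 0, 16], [0, 9, 0], [0, 0, 9]].
The requested entry is 25.

25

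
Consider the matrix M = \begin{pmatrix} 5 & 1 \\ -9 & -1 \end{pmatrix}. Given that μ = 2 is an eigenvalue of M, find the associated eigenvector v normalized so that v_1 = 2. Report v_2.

-6

M − 2I = [[3, 1], [-9, -3]].
Solving (M − 2I)v = 0 gives the eigenspace spanned by (2, -6).
With v_1 = 2, v = (2, -6), so v_2 = -6.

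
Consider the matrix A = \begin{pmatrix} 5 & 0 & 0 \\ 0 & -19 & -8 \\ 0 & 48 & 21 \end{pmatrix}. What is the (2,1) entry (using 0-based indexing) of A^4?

3264

Characteristic polynomial: r^3 - 7r^2 - 5r + 75 = (r - 5)^2(r + 3), so the eigenvalues are -3, 5, 5.
r=5: eigenvector (1, 0, 0).
r=-3: eigenvector (0, 1, -2).
r=5: eigenvector (0, -1, 3).
P = [[1, 0, 0], [0, 1, -1], [0, -2, 3]], D = diag(5, -3, 5), P⁻¹ = [[1, 0, 0], [0, 3, 1], [0, 2, 1]].
A⁴ = P·diag(625, 81, 625)·P⁻¹ = [[625, 0, 0], [0, -1007, -544], [0, 3264, 1713]].
The requested entry is 3264.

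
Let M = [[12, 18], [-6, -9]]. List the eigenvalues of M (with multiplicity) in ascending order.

0, 3

Characteristic polynomial: p(λ) = λ^2 - 3λ = λ(λ - 3).
Roots (with multiplicity): 0, 3.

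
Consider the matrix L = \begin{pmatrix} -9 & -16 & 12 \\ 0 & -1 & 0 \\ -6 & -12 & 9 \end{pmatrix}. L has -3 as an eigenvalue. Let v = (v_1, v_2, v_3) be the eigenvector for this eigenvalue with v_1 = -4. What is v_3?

L + 3I = [[-6, -16, 12], [0, 2, 0], [-6, -12, 12]].
Solving (L + 3I)v = 0 gives the eigenspace spanned by (-4, 0, -2).
With v_1 = -4, v = (-4, 0, -2), so v_3 = -2.

-2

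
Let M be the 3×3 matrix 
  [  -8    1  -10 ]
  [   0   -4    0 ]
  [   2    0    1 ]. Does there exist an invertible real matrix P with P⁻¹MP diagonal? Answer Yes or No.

No

Characteristic polynomial: p(μ) = μ^3 + 11μ^2 + 40μ + 48 = (μ + 3)(μ + 4)^2.
μ = -4 has algebraic multiplicity 2; rank(M + 4I) = 2, so geometric multiplicity = 1.
Geometric multiplicity < algebraic multiplicity, so M is not diagonalizable.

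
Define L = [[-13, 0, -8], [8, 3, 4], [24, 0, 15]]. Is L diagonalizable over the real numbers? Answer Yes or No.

Characteristic polynomial: p(r) = r^3 - 5r^2 + 3r + 9 = (r - 3)^2(r + 1).
r = 3 has algebraic multiplicity 2; rank(L − 3I) = 1, so geometric multiplicity = 2.
Every eigenvalue has geometric = algebraic multiplicity, so L is diagonalizable.

Yes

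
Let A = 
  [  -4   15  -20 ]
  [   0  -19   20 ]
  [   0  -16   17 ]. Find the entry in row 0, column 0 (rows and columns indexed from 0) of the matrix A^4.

Characteristic polynomial: μ^3 + 6μ^2 + 5μ - 12 = (μ - 1)(μ + 3)(μ + 4), so the eigenvalues are -4, -3, 1.
μ=-3: eigenvector (-5, 5, 4).
μ=-4: eigenvector (1, 0, 0).
μ=1: eigenvector (-1, 1, 1).
P = [[-5, 1, -1], [5, 0, 1], [4, 0, 1]], D = diag(-3, -4, 1), P⁻¹ = [[0, 1, -1], [1, 1, 0], [0, -4, 5]].
A⁴ = P·diag(81, 256, 1)·P⁻¹ = [[256, -145, 400], [0, 401, -400], [0, 320, -319]].
The requested entry is 256.

256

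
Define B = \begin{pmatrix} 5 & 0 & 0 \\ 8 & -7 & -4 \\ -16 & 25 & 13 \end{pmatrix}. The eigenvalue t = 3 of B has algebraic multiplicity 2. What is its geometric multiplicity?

B − 3I = [[2, 0, 0], [8, -10, -4], [-16, 25, 10]].
This matrix has rank 2, so its null space has dimension 3 − 2 = 1.

1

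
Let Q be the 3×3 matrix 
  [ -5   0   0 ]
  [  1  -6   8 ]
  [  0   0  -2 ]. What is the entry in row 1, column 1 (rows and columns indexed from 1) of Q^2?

Characteristic polynomial: r^3 + 13r^2 + 52r + 60 = (r + 2)(r + 5)(r + 6), so the eigenvalues are -6, -5, -2.
r=-5: eigenvector (1, 1, 0).
r=-6: eigenvector (0, 1, 0).
r=-2: eigenvector (0, 2, 1).
P = [[1, 0, 0], [1, 1, 2], [0, 0, 1]], D = diag(-5, -6, -2), P⁻¹ = [[1, 0, 0], [-1, 1, -2], [0, 0, 1]].
Q² = P·diag(25, 36, 4)·P⁻¹ = [[25, 0, 0], [-11, 36, -64], [0, 0, 4]].
The requested entry is 25.

25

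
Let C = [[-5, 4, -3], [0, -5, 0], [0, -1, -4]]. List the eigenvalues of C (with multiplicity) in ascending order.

-5, -5, -4

Characteristic polynomial: p(t) = t^3 + 14t^2 + 65t + 100 = (t + 4)(t + 5)^2.
Roots (with multiplicity): -5, -5, -4.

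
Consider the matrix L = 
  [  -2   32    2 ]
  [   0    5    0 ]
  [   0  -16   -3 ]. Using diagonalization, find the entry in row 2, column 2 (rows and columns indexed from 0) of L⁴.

Characteristic polynomial: t^3 - 19t - 30 = (t - 5)(t + 2)(t + 3), so the eigenvalues are -3, -2, 5.
t=-2: eigenvector (1, 0, 0).
t=5: eigenvector (4, 1, -2).
t=-3: eigenvector (-2, 0, 1).
P = [[1, 4, -2], [0, 1, 0], [0, -2, 1]], D = diag(-2, 5, -3), P⁻¹ = [[1, 0, 2], [0, 1, 0], [0, 2, 1]].
L⁴ = P·diag(16, 625, 81)·P⁻¹ = [[16, 2176, -130], [0, 625, 0], [0, -1088, 81]].
The requested entry is 81.

81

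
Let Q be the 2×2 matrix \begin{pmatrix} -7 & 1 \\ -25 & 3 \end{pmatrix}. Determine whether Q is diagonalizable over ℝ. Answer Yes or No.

Characteristic polynomial: p(μ) = μ^2 + 4μ + 4 = (μ + 2)^2.
μ = -2 has algebraic multiplicity 2; rank(Q + 2I) = 1, so geometric multiplicity = 1.
Geometric multiplicity < algebraic multiplicity, so Q is not diagonalizable.

No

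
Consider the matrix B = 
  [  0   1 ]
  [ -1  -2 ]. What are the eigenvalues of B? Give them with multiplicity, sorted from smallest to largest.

-1, -1

Characteristic polynomial: p(r) = r^2 + 2r + 1 = (r + 1)^2.
Roots (with multiplicity): -1, -1.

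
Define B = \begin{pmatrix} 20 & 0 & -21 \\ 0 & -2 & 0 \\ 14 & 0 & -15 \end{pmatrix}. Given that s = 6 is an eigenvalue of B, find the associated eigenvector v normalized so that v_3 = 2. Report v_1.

B − 6I = [[14, 0, -21], [0, -8, 0], [14, 0, -21]].
Solving (B − 6I)v = 0 gives the eigenspace spanned by (3, 0, 2).
With v_3 = 2, v = (3, 0, 2), so v_1 = 3.

3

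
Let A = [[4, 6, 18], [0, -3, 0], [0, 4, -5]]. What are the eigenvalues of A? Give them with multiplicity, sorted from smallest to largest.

-5, -3, 4

Characteristic polynomial: p(μ) = μ^3 + 4μ^2 - 17μ - 60 = (μ - 4)(μ + 3)(μ + 5).
Roots (with multiplicity): -5, -3, 4.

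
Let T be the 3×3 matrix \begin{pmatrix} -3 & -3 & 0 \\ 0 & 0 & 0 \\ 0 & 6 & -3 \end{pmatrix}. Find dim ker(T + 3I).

2

T + 3I = [[0, -3, 0], [0, 3, 0], [0, 6, 0]].
This matrix has rank 1, so its null space has dimension 3 − 1 = 2.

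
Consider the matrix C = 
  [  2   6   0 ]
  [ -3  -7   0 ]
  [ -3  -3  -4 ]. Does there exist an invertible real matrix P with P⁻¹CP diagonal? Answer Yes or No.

Yes

Characteristic polynomial: p(s) = s^3 + 9s^2 + 24s + 16 = (s + 1)(s + 4)^2.
s = -4 has algebraic multiplicity 2; rank(C + 4I) = 1, so geometric multiplicity = 2.
Every eigenvalue has geometric = algebraic multiplicity, so C is diagonalizable.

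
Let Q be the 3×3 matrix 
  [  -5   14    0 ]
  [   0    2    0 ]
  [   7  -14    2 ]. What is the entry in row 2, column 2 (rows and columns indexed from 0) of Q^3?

8

Characteristic polynomial: μ^3 + μ^2 - 16μ + 20 = (μ - 2)^2(μ + 5), so the eigenvalues are -5, 2, 2.
μ=2: eigenvector (2, 1, 0).
μ=-5: eigenvector (1, 0, -1).
μ=2: eigenvector (0, 0, 1).
P = [[2, 1, 0], [1, 0, 0], [0, -1, 1]], D = diag(2, -5, 2), P⁻¹ = [[0, 1, 0], [1, -2, 0], [1, -2, 1]].
Q³ = P·diag(8, -125, 8)·P⁻¹ = [[-125, 266, 0], [0, 8, 0], [133, -266, 8]].
The requested entry is 8.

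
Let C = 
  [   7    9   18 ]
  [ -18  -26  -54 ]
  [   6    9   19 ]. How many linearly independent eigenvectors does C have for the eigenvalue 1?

C − 1I = [[6, 9, 18], [-18, -27, -54], [6, 9, 18]].
This matrix has rank 1, so its null space has dimension 3 − 1 = 2.

2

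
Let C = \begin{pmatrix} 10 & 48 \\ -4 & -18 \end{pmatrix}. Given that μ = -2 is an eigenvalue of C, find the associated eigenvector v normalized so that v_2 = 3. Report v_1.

C + 2I = [[12, 48], [-4, -16]].
Solving (C + 2I)v = 0 gives the eigenspace spanned by (-12, 3).
With v_2 = 3, v = (-12, 3), so v_1 = -12.

-12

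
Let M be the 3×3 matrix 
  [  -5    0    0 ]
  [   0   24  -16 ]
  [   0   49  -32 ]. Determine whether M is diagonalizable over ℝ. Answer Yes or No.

No

Characteristic polynomial: p(λ) = λ^3 + 13λ^2 + 56λ + 80 = (λ + 4)^2(λ + 5).
λ = -4 has algebraic multiplicity 2; rank(M + 4I) = 2, so geometric multiplicity = 1.
Geometric multiplicity < algebraic multiplicity, so M is not diagonalizable.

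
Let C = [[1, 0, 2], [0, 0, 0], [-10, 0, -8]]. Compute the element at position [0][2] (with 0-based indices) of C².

Characteristic polynomial: λ^3 + 7λ^2 + 12λ = λ(λ + 3)(λ + 4), so the eigenvalues are -4, -3, 0.
λ=-3: eigenvector (1, 0, -2).
λ=0: eigenvector (0, 1, 0).
λ=-4: eigenvector (-2, 0, 5).
P = [[1, 0, -2], [0, 1, 0], [-2, 0, 5]], D = diag(-3, 0, -4), P⁻¹ = [[5, 0, 2], [0, 1, 0], [2, 0, 1]].
C² = P·diag(9, 0, 16)·P⁻¹ = [[-19, 0, -14], [0, 0, 0], [70, 0, 44]].
The requested entry is -14.

-14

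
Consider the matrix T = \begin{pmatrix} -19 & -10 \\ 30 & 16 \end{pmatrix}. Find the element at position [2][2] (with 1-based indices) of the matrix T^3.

196

Characteristic polynomial: μ^2 + 3μ - 4 = (μ - 1)(μ + 4), so the eigenvalues are -4, 1.
μ=-4: eigenvector (2, -3).
μ=1: eigenvector (1, -2).
P = [[2, 1], [-3, -2]], D = diag(-4, 1), P⁻¹ = [[2, 1], [-3, -2]].
T³ = P·diag(-64, 1)·P⁻¹ = [[-259, -130], [390, 196]].
The requested entry is 196.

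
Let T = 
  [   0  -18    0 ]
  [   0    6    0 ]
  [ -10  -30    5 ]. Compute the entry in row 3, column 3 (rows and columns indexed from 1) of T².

Characteristic polynomial: s^3 - 11s^2 + 30s = s(s - 6)(s - 5), so the eigenvalues are 0, 5, 6.
s=0: eigenvector (1, 0, 2).
s=6: eigenvector (-3, 1, 0).
s=5: eigenvector (0, 0, 1).
P = [[1, -3, 0], [0, 1, 0], [2, 0, 1]], D = diag(0, 6, 5), P⁻¹ = [[1, 3, 0], [0, 1, 0], [-2, -6, 1]].
T² = P·diag(0, 36, 25)·P⁻¹ = [[0, -108, 0], [0, 36, 0], [-50, -150, 25]].
The requested entry is 25.

25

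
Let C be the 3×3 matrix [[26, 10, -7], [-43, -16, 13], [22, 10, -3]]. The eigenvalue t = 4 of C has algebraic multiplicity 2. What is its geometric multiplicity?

1

C − 4I = [[22, 10, -7], [-43, -20, 13], [22, 10, -7]].
This matrix has rank 2, so its null space has dimension 3 − 2 = 1.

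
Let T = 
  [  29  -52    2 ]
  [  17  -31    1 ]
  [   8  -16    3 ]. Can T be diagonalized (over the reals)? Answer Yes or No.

Characteristic polynomial: p(r) = r^3 - r^2 - 21r + 45 = (r - 3)^2(r + 5).
r = 3 has algebraic multiplicity 2; rank(T − 3I) = 2, so geometric multiplicity = 1.
Geometric multiplicity < algebraic multiplicity, so T is not diagonalizable.

No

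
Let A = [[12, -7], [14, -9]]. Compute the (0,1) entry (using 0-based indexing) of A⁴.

Characteristic polynomial: r^2 - 3r - 10 = (r - 5)(r + 2), so the eigenvalues are -2, 5.
r=-2: eigenvector (1, 2).
r=5: eigenvector (-1, -1).
P = [[1, -1], [2, -1]], D = diag(-2, 5), P⁻¹ = [[-1, 1], [-2, 1]].
A⁴ = P·diag(16, 625)·P⁻¹ = [[1234, -609], [1218, -593]].
The requested entry is -609.

-609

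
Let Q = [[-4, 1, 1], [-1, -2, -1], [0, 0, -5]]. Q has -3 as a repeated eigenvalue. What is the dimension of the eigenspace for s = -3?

1

Q + 3I = [[-1, 1, 1], [-1, 1, -1], [0, 0, -2]].
This matrix has rank 2, so its null space has dimension 3 − 2 = 1.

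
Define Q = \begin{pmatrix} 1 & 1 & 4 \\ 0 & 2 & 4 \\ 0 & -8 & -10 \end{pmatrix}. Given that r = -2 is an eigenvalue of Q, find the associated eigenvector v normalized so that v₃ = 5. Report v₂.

Q + 2I = [[3, 1, 4], [0, 4, 4], [0, -8, -8]].
Solving (Q + 2I)v = 0 gives the eigenspace spanned by (-5, -5, 5).
With v₃ = 5, v = (-5, -5, 5), so v₂ = -5.

-5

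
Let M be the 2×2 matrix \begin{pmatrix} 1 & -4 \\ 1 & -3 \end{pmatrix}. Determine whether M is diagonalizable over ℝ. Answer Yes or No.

Characteristic polynomial: p(s) = s^2 + 2s + 1 = (s + 1)^2.
s = -1 has algebraic multiplicity 2; rank(M + 1I) = 1, so geometric multiplicity = 1.
Geometric multiplicity < algebraic multiplicity, so M is not diagonalizable.

No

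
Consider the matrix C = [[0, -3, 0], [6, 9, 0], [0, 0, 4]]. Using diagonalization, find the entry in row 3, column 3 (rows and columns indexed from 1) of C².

16

Characteristic polynomial: t^3 - 13t^2 + 54t - 72 = (t - 6)(t - 4)(t - 3), so the eigenvalues are 3, 4, 6.
t=6: eigenvector (1, -2, 0).
t=3: eigenvector (1, -1, 0).
t=4: eigenvector (0, 0, 1).
P = [[1, 1, 0], [-2, -1, 0], [0, 0, 1]], D = diag(6, 3, 4), P⁻¹ = [[-1, -1, 0], [2, 1, 0], [0, 0, 1]].
C² = P·diag(36, 9, 16)·P⁻¹ = [[-18, -27, 0], [54, 63, 0], [0, 0, 16]].
The requested entry is 16.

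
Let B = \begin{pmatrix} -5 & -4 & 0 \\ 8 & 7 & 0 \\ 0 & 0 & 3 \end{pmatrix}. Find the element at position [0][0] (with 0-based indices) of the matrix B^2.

Characteristic polynomial: μ^3 - 5μ^2 + 3μ + 9 = (μ - 3)^2(μ + 1), so the eigenvalues are -1, 3, 3.
μ=3: eigenvector (1, -2, 0).
μ=-1: eigenvector (1, -1, 0).
μ=3: eigenvector (0, 0, 1).
P = [[1, 1, 0], [-2, -1, 0], [0, 0, 1]], D = diag(3, -1, 3), P⁻¹ = [[-1, -1, 0], [2, 1, 0], [0, 0, 1]].
B² = P·diag(9, 1, 9)·P⁻¹ = [[-7, -8, 0], [16, 17, 0], [0, 0, 9]].
The requested entry is -7.

-7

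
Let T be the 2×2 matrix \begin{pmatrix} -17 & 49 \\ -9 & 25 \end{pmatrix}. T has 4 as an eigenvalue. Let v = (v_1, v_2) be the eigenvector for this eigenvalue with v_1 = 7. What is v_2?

3

T − 4I = [[-21, 49], [-9, 21]].
Solving (T − 4I)v = 0 gives the eigenspace spanned by (7, 3).
With v_1 = 7, v = (7, 3), so v_2 = 3.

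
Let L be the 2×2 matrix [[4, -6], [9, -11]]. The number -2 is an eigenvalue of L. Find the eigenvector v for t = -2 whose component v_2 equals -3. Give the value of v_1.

-3

L + 2I = [[6, -6], [9, -9]].
Solving (L + 2I)v = 0 gives the eigenspace spanned by (-3, -3).
With v_2 = -3, v = (-3, -3), so v_1 = -3.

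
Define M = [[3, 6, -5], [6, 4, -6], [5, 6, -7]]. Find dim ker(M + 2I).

1

M + 2I = [[5, 6, -5], [6, 6, -6], [5, 6, -5]].
This matrix has rank 2, so its null space has dimension 3 − 2 = 1.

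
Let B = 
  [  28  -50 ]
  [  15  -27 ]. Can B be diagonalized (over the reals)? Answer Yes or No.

Yes

Characteristic polynomial: p(s) = s^2 - s - 6 = (s - 3)(s + 2).
All 2 eigenvalues are distinct, so B is diagonalizable.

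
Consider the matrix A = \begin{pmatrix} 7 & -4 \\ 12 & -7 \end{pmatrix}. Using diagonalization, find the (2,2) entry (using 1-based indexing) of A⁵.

-7

Characteristic polynomial: s^2 - 1 = (s - 1)(s + 1), so the eigenvalues are -1, 1.
s=1: eigenvector (-2, -3).
s=-1: eigenvector (1, 2).
P = [[-2, 1], [-3, 2]], D = diag(1, -1), P⁻¹ = [[-2, 1], [-3, 2]].
A⁵ = P·diag(1, -1)·P⁻¹ = [[7, -4], [12, -7]].
The requested entry is -7.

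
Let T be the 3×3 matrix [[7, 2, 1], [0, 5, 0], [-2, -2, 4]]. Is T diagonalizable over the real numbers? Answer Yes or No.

Yes

Characteristic polynomial: p(μ) = μ^3 - 16μ^2 + 85μ - 150 = (μ - 6)(μ - 5)^2.
μ = 5 has algebraic multiplicity 2; rank(T − 5I) = 1, so geometric multiplicity = 2.
Every eigenvalue has geometric = algebraic multiplicity, so T is diagonalizable.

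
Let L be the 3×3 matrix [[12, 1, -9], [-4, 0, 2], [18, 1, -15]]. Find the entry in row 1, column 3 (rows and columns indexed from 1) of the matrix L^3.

-231

Characteristic polynomial: r^3 + 3r^2 - 16r + 12 = (r - 2)(r - 1)(r + 6), so the eigenvalues are -6, 1, 2.
r=-6: eigenvector (1, 0, 2).
r=1: eigenvector (-1, 2, -1).
r=2: eigenvector (-1, 1, -1).
P = [[1, -1, -1], [0, 2, 1], [2, -1, -1]], D = diag(-6, 1, 2), P⁻¹ = [[-1, 0, 1], [2, 1, -1], [-4, -1, 2]].
L³ = P·diag(-216, 1, 8)·P⁻¹ = [[246, 7, -231], [-28, -6, 14], [462, 7, -447]].
The requested entry is -231.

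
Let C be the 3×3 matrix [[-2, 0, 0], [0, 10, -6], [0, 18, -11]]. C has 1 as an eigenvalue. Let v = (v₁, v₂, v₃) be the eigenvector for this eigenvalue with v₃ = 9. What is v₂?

6

C − 1I = [[-3, 0, 0], [0, 9, -6], [0, 18, -12]].
Solving (C − 1I)v = 0 gives the eigenspace spanned by (0, 6, 9).
With v₃ = 9, v = (0, 6, 9), so v₂ = 6.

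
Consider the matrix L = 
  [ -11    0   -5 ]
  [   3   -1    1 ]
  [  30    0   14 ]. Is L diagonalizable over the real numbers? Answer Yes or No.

No

Characteristic polynomial: p(s) = s^3 - 2s^2 - 7s - 4 = (s - 4)(s + 1)^2.
s = -1 has algebraic multiplicity 2; rank(L + 1I) = 2, so geometric multiplicity = 1.
Geometric multiplicity < algebraic multiplicity, so L is not diagonalizable.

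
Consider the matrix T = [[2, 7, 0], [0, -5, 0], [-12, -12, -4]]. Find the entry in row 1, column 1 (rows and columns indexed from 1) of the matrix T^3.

Characteristic polynomial: λ^3 + 7λ^2 + 2λ - 40 = (λ - 2)(λ + 4)(λ + 5), so the eigenvalues are -5, -4, 2.
λ=2: eigenvector (1, 0, -2).
λ=-5: eigenvector (-1, 1, 0).
λ=-4: eigenvector (0, 0, 1).
P = [[1, -1, 0], [0, 1, 0], [-2, 0, 1]], D = diag(2, -5, -4), P⁻¹ = [[1, 1, 0], [0, 1, 0], [2, 2, 1]].
T³ = P·diag(8, -125, -64)·P⁻¹ = [[8, 133, 0], [0, -125, 0], [-144, -144, -64]].
The requested entry is 8.

8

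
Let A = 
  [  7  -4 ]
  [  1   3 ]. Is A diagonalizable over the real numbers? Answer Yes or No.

No

Characteristic polynomial: p(r) = r^2 - 10r + 25 = (r - 5)^2.
r = 5 has algebraic multiplicity 2; rank(A − 5I) = 1, so geometric multiplicity = 1.
Geometric multiplicity < algebraic multiplicity, so A is not diagonalizable.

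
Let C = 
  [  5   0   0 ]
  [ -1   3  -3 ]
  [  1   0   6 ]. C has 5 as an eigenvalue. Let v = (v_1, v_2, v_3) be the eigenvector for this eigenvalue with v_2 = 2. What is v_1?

C − 5I = [[0, 0, 0], [-1, -2, -3], [1, 0, 1]].
Solving (C − 5I)v = 0 gives the eigenspace spanned by (2, 2, -2).
With v_2 = 2, v = (2, 2, -2), so v_1 = 2.

2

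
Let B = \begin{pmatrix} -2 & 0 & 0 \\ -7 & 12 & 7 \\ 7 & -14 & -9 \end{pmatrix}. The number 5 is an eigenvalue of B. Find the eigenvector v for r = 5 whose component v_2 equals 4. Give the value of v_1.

0

B − 5I = [[-7, 0, 0], [-7, 7, 7], [7, -14, -14]].
Solving (B − 5I)v = 0 gives the eigenspace spanned by (0, 4, -4).
With v_2 = 4, v = (0, 4, -4), so v_1 = 0.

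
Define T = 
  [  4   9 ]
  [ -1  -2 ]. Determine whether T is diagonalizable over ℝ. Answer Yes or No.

Characteristic polynomial: p(s) = s^2 - 2s + 1 = (s - 1)^2.
s = 1 has algebraic multiplicity 2; rank(T − 1I) = 1, so geometric multiplicity = 1.
Geometric multiplicity < algebraic multiplicity, so T is not diagonalizable.

No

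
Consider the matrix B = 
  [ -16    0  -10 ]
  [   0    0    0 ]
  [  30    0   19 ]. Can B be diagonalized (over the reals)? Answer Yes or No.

Characteristic polynomial: p(λ) = λ^3 - 3λ^2 - 4λ = λ(λ - 4)(λ + 1).
All 3 eigenvalues are distinct, so B is diagonalizable.

Yes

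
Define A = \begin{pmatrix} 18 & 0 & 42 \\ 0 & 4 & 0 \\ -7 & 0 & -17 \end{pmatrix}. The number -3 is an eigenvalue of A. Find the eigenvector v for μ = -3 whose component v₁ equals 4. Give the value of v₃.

-2

A + 3I = [[21, 0, 42], [0, 7, 0], [-7, 0, -14]].
Solving (A + 3I)v = 0 gives the eigenspace spanned by (4, 0, -2).
With v₁ = 4, v = (4, 0, -2), so v₃ = -2.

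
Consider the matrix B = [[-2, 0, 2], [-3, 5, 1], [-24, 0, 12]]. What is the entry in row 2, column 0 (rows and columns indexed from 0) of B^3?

-1824

Characteristic polynomial: t^3 - 15t^2 + 74t - 120 = (t - 6)(t - 5)(t - 4), so the eigenvalues are 4, 5, 6.
t=6: eigenvector (-1, -1, -4).
t=5: eigenvector (0, 1, 0).
t=4: eigenvector (1, 0, 3).
P = [[-1, 0, 1], [-1, 1, 0], [-4, 0, 3]], D = diag(6, 5, 4), P⁻¹ = [[3, 0, -1], [3, 1, -1], [4, 0, -1]].
B³ = P·diag(216, 125, 64)·P⁻¹ = [[-392, 0, 152], [-273, 125, 91], [-1824, 0, 672]].
The requested entry is -1824.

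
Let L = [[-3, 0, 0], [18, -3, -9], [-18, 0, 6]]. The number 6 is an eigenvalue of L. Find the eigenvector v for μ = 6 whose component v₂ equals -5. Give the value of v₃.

L − 6I = [[-9, 0, 0], [18, -9, -9], [-18, 0, 0]].
Solving (L − 6I)v = 0 gives the eigenspace spanned by (0, -5, 5).
With v₂ = -5, v = (0, -5, 5), so v₃ = 5.

5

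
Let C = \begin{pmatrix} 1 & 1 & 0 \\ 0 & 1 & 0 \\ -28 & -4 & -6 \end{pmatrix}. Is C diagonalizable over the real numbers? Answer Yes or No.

No

Characteristic polynomial: p(μ) = μ^3 + 4μ^2 - 11μ + 6 = (μ - 1)^2(μ + 6).
μ = 1 has algebraic multiplicity 2; rank(C − 1I) = 2, so geometric multiplicity = 1.
Geometric multiplicity < algebraic multiplicity, so C is not diagonalizable.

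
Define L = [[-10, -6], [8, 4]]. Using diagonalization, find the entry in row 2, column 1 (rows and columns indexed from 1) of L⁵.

Characteristic polynomial: λ^2 + 6λ + 8 = (λ + 2)(λ + 4), so the eigenvalues are -4, -2.
λ=-4: eigenvector (1, -1).
λ=-2: eigenvector (-3, 4).
P = [[1, -3], [-1, 4]], D = diag(-4, -2), P⁻¹ = [[4, 3], [1, 1]].
L⁵ = P·diag(-1024, -32)·P⁻¹ = [[-4000, -2976], [3968, 2944]].
The requested entry is 3968.

3968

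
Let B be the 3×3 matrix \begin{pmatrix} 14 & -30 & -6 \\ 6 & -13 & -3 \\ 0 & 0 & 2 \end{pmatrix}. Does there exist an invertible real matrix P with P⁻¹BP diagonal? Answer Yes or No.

Yes

Characteristic polynomial: p(r) = r^3 - 3r^2 + 4 = (r - 2)^2(r + 1).
r = 2 has algebraic multiplicity 2; rank(B − 2I) = 1, so geometric multiplicity = 2.
Every eigenvalue has geometric = algebraic multiplicity, so B is diagonalizable.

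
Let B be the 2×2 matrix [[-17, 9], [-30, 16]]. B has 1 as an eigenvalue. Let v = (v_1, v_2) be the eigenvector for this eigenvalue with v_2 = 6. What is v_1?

B − 1I = [[-18, 9], [-30, 15]].
Solving (B − 1I)v = 0 gives the eigenspace spanned by (3, 6).
With v_2 = 6, v = (3, 6), so v_1 = 3.

3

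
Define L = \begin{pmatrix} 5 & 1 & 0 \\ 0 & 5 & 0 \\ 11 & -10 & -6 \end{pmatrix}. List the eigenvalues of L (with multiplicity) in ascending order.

Characteristic polynomial: p(μ) = μ^3 - 4μ^2 - 35μ + 150 = (μ - 5)^2(μ + 6).
Roots (with multiplicity): -6, 5, 5.

-6, 5, 5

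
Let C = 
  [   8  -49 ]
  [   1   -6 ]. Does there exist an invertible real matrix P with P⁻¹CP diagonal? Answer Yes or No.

No

Characteristic polynomial: p(λ) = λ^2 - 2λ + 1 = (λ - 1)^2.
λ = 1 has algebraic multiplicity 2; rank(C − 1I) = 1, so geometric multiplicity = 1.
Geometric multiplicity < algebraic multiplicity, so C is not diagonalizable.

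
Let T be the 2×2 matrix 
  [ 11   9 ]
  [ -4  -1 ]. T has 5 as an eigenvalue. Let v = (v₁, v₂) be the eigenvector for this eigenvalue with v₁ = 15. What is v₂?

T − 5I = [[6, 9], [-4, -6]].
Solving (T − 5I)v = 0 gives the eigenspace spanned by (15, -10).
With v₁ = 15, v = (15, -10), so v₂ = -10.

-10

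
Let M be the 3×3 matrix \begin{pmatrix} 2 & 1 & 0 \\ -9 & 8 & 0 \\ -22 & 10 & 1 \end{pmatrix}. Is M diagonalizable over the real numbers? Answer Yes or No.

Characteristic polynomial: p(t) = t^3 - 11t^2 + 35t - 25 = (t - 5)^2(t - 1).
t = 5 has algebraic multiplicity 2; rank(M − 5I) = 2, so geometric multiplicity = 1.
Geometric multiplicity < algebraic multiplicity, so M is not diagonalizable.

No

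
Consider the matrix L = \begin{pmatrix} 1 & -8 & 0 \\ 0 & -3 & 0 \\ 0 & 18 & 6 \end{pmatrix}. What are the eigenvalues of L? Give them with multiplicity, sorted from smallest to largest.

-3, 1, 6

Characteristic polynomial: p(t) = t^3 - 4t^2 - 15t + 18 = (t - 6)(t - 1)(t + 3).
Roots (with multiplicity): -3, 1, 6.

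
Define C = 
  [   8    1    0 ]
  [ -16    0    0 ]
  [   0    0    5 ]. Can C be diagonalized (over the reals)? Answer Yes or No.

Characteristic polynomial: p(λ) = λ^3 - 13λ^2 + 56λ - 80 = (λ - 5)(λ - 4)^2.
λ = 4 has algebraic multiplicity 2; rank(C − 4I) = 2, so geometric multiplicity = 1.
Geometric multiplicity < algebraic multiplicity, so C is not diagonalizable.

No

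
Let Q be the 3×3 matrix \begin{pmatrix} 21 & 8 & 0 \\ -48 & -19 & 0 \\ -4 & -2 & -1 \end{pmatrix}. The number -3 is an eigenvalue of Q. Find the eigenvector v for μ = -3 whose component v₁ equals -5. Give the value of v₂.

15

Q + 3I = [[24, 8, 0], [-48, -16, 0], [-4, -2, 2]].
Solving (Q + 3I)v = 0 gives the eigenspace spanned by (-5, 15, 5).
With v₁ = -5, v = (-5, 15, 5), so v₂ = 15.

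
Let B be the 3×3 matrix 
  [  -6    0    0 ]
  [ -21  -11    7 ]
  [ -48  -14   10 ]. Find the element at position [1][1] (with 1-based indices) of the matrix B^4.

Characteristic polynomial: λ^3 + 7λ^2 - 6λ - 72 = (λ - 3)(λ + 4)(λ + 6), so the eigenvalues are -6, -4, 3.
λ=-6: eigenvector (1, 0, 3).
λ=-4: eigenvector (0, 1, 1).
λ=3: eigenvector (0, 1, 2).
P = [[1, 0, 0], [0, 1, 1], [3, 1, 2]], D = diag(-6, -4, 3), P⁻¹ = [[1, 0, 0], [3, 2, -1], [-3, -1, 1]].
B⁴ = P·diag(1296, 256, 81)·P⁻¹ = [[1296, 0, 0], [525, 431, -175], [4170, 350, -94]].
The requested entry is 1296.

1296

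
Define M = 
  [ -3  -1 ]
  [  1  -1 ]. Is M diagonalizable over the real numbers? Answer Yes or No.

No

Characteristic polynomial: p(s) = s^2 + 4s + 4 = (s + 2)^2.
s = -2 has algebraic multiplicity 2; rank(M + 2I) = 1, so geometric multiplicity = 1.
Geometric multiplicity < algebraic multiplicity, so M is not diagonalizable.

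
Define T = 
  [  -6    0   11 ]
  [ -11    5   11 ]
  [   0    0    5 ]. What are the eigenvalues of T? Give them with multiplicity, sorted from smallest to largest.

-6, 5, 5

Characteristic polynomial: p(r) = r^3 - 4r^2 - 35r + 150 = (r - 5)^2(r + 6).
Roots (with multiplicity): -6, 5, 5.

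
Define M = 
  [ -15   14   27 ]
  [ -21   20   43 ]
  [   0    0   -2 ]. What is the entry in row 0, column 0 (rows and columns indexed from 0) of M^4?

Characteristic polynomial: r^3 - 3r^2 - 16r - 12 = (r - 6)(r + 1)(r + 2), so the eigenvalues are -2, -1, 6.
r=-1: eigenvector (1, 1, 0).
r=6: eigenvector (2, 3, 0).
r=-2: eigenvector (1, -1, 1).
P = [[1, 2, 1], [1, 3, -1], [0, 0, 1]], D = diag(-1, 6, -2), P⁻¹ = [[3, -2, -5], [-1, 1, 2], [0, 0, 1]].
M⁴ = P·diag(1, 1296, 16)·P⁻¹ = [[-2589, 2590, 5195], [-3885, 3886, 7755], [0, 0, 16]].
The requested entry is -2589.

-2589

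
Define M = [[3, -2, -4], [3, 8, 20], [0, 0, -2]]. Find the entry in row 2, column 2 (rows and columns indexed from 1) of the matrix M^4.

Characteristic polynomial: μ^3 - 9μ^2 + 8μ + 60 = (μ - 6)(μ - 5)(μ + 2), so the eigenvalues are -2, 5, 6.
μ=5: eigenvector (1, -1, 0).
μ=6: eigenvector (-2, 3, 0).
μ=-2: eigenvector (0, -2, 1).
P = [[1, -2, 0], [-1, 3, -2], [0, 0, 1]], D = diag(5, 6, -2), P⁻¹ = [[3, 2, 4], [1, 1, 2], [0, 0, 1]].
M⁴ = P·diag(625, 1296, 16)·P⁻¹ = [[-717, -1342, -2684], [2013, 2638, 5244], [0, 0, 16]].
The requested entry is 2638.

2638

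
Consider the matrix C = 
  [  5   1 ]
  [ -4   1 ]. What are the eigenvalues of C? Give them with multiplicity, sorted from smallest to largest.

Characteristic polynomial: p(t) = t^2 - 6t + 9 = (t - 3)^2.
Roots (with multiplicity): 3, 3.

3, 3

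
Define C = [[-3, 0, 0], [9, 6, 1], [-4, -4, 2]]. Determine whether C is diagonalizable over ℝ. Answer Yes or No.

Characteristic polynomial: p(s) = s^3 - 5s^2 - 8s + 48 = (s - 4)^2(s + 3).
s = 4 has algebraic multiplicity 2; rank(C − 4I) = 2, so geometric multiplicity = 1.
Geometric multiplicity < algebraic multiplicity, so C is not diagonalizable.

No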